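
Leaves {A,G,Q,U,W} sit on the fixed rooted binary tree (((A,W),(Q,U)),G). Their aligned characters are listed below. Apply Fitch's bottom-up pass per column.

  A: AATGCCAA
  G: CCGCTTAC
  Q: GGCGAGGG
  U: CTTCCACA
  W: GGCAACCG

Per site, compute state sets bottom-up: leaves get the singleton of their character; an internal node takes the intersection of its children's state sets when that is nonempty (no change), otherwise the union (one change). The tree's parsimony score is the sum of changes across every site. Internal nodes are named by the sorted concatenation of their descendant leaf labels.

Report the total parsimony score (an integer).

24

AW@0: {A} ∪ {G} = {A,G} (union, +1)
QU@0: {G} ∪ {C} = {C,G} (union, +1)
AQUW@0: {A,G} ∩ {C,G} = {G} (intersection, +0)
AGQUW@0: {G} ∪ {C} = {C,G} (union, +1)
AW@1: {A} ∪ {G} = {A,G} (union, +1)
QU@1: {G} ∪ {T} = {G,T} (union, +1)
AQUW@1: {A,G} ∩ {G,T} = {G} (intersection, +0)
AGQUW@1: {G} ∪ {C} = {C,G} (union, +1)
AW@2: {T} ∪ {C} = {C,T} (union, +1)
QU@2: {C} ∪ {T} = {C,T} (union, +1)
AQUW@2: {C,T} ∩ {C,T} = {C,T} (intersection, +0)
AGQUW@2: {C,T} ∪ {G} = {C,G,T} (union, +1)
AW@3: {G} ∪ {A} = {A,G} (union, +1)
QU@3: {G} ∪ {C} = {C,G} (union, +1)
AQUW@3: {A,G} ∩ {C,G} = {G} (intersection, +0)
AGQUW@3: {G} ∪ {C} = {C,G} (union, +1)
AW@4: {C} ∪ {A} = {A,C} (union, +1)
QU@4: {A} ∪ {C} = {A,C} (union, +1)
AQUW@4: {A,C} ∩ {A,C} = {A,C} (intersection, +0)
AGQUW@4: {A,C} ∪ {T} = {A,C,T} (union, +1)
AW@5: {C} ∩ {C} = {C} (intersection, +0)
QU@5: {G} ∪ {A} = {A,G} (union, +1)
AQUW@5: {C} ∪ {A,G} = {A,C,G} (union, +1)
AGQUW@5: {A,C,G} ∪ {T} = {A,C,G,T} (union, +1)
AW@6: {A} ∪ {C} = {A,C} (union, +1)
QU@6: {G} ∪ {C} = {C,G} (union, +1)
AQUW@6: {A,C} ∩ {C,G} = {C} (intersection, +0)
AGQUW@6: {C} ∪ {A} = {A,C} (union, +1)
AW@7: {A} ∪ {G} = {A,G} (union, +1)
QU@7: {G} ∪ {A} = {A,G} (union, +1)
AQUW@7: {A,G} ∩ {A,G} = {A,G} (intersection, +0)
AGQUW@7: {A,G} ∪ {C} = {A,C,G} (union, +1)
per-site changes: [3, 3, 3, 3, 3, 3, 3, 3]; total = 24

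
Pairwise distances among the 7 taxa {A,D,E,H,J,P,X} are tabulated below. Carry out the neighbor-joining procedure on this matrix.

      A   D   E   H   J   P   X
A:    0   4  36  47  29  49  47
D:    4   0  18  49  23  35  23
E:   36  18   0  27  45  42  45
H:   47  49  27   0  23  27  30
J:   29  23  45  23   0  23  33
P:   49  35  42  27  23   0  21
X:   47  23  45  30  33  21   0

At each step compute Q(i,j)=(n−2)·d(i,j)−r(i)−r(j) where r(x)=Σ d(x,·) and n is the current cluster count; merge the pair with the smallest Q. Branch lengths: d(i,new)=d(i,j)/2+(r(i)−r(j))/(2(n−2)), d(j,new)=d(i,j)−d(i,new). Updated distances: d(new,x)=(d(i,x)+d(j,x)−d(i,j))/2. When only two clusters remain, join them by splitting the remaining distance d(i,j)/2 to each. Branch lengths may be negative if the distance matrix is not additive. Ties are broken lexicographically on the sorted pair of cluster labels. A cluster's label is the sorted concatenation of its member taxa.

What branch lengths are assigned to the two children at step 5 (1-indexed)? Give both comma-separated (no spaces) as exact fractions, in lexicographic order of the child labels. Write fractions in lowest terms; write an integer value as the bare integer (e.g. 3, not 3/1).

3/8,97/8

step 1: merge (A,D) at d=4, Q=-344; branch lengths A→8, D→-4; new cluster AD
  updated: d(AD,E)=25, d(AD,H)=46, d(AD,J)=24, d(AD,P)=40, d(AD,X)=33
step 2: merge (AD,E) at d=25, Q=-252; branch lengths AD→21/2, E→29/2; new cluster ADE
  updated: d(ADE,H)=24, d(ADE,J)=22, d(ADE,P)=57/2, d(ADE,X)=53/2
step 3: merge (P,X) at d=21, Q=-147; branch lengths P→26/3, X→37/3; new cluster PX
  updated: d(ADE,PX)=17, d(H,PX)=18, d(J,PX)=35/2
step 4: merge (ADE,J) at d=22, Q=-163/2; branch lengths ADE→89/8, J→87/8; new cluster ADEJ
  updated: d(ADEJ,H)=25/2, d(ADEJ,PX)=25/4
step 5: merge (ADEJ,H) at d=25/2, Q=-147/4; branch lengths ADEJ→3/8, H→97/8; new cluster ADEHJ
  updated: d(ADEHJ,PX)=47/8
step 6: merge (ADEHJ,PX) at d=47/8; branch lengths ADEHJ→47/16, PX→47/16; new cluster ADEHJPX
final tree: (((((A:8,D:-4):21/2,E:29/2):89/8,J:87/8):3/8,H:97/8):47/16,(P:26/3,X:37/3):47/16)
total length: 723/8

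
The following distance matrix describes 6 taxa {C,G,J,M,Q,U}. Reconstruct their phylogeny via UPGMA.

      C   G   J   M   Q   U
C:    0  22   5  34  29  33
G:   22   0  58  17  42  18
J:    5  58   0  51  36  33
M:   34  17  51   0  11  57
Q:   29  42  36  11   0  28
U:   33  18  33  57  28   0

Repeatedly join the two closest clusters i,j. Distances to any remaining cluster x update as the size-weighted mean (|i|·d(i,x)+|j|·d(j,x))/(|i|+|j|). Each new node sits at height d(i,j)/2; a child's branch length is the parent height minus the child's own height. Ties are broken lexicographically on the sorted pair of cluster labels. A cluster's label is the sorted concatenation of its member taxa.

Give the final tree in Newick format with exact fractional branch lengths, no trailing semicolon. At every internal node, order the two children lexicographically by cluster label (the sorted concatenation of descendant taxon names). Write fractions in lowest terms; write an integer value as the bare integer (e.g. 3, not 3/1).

((C:5/2,J:5/2):16,((G:9,U:9):9,(M:11/2,Q:11/2):25/2):1/2)

1. join C+J (d=5) ⇒ CJ; edges |C|=5/2, |J|=5/2
  updated: d(CJ,G)=40, d(CJ,M)=85/2, d(CJ,Q)=65/2, d(CJ,U)=33
2. join M+Q (d=11) ⇒ MQ; edges |M|=11/2, |Q|=11/2
  updated: d(CJ,MQ)=75/2, d(G,MQ)=59/2, d(MQ,U)=85/2
3. join G+U (d=18) ⇒ GU; edges |G|=9, |U|=9
  updated: d(CJ,GU)=73/2, d(GU,MQ)=36
4. join GU+MQ (d=36) ⇒ GMQU; edges |GU|=9, |MQ|=25/2
  updated: d(CJ,GMQU)=37
5. join CJ+GMQU (d=37) ⇒ CGJMQU; edges |CJ|=16, |GMQU|=1/2
final tree: ((C:5/2,J:5/2):16,((G:9,U:9):9,(M:11/2,Q:11/2):25/2):1/2)
total length: 72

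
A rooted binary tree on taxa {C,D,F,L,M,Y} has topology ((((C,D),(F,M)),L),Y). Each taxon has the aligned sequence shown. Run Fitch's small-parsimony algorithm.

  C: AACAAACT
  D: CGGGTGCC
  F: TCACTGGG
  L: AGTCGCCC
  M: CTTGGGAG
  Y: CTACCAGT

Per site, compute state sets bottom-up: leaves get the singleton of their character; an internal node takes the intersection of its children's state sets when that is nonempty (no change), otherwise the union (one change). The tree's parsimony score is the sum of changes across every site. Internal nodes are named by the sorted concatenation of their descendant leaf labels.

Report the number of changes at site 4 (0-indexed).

site 0, node CD: C={A} ∪ D={C} → {A,C} (+1)
site 0, node FM: F={T} ∪ M={C} → {C,T} (+1)
site 0, node CDFM: CD={A,C} ∩ FM={C,T} → {C} (+0)
site 0, node CDFLM: CDFM={C} ∪ L={A} → {A,C} (+1)
site 0, node CDFLMY: CDFLM={A,C} ∩ Y={C} → {C} (+0)
site 1, node CD: C={A} ∪ D={G} → {A,G} (+1)
site 1, node FM: F={C} ∪ M={T} → {C,T} (+1)
site 1, node CDFM: CD={A,G} ∪ FM={C,T} → {A,C,G,T} (+1)
site 1, node CDFLM: CDFM={A,C,G,T} ∩ L={G} → {G} (+0)
site 1, node CDFLMY: CDFLM={G} ∪ Y={T} → {G,T} (+1)
site 2, node CD: C={C} ∪ D={G} → {C,G} (+1)
site 2, node FM: F={A} ∪ M={T} → {A,T} (+1)
site 2, node CDFM: CD={C,G} ∪ FM={A,T} → {A,C,G,T} (+1)
site 2, node CDFLM: CDFM={A,C,G,T} ∩ L={T} → {T} (+0)
site 2, node CDFLMY: CDFLM={T} ∪ Y={A} → {A,T} (+1)
site 3, node CD: C={A} ∪ D={G} → {A,G} (+1)
site 3, node FM: F={C} ∪ M={G} → {C,G} (+1)
site 3, node CDFM: CD={A,G} ∩ FM={C,G} → {G} (+0)
site 3, node CDFLM: CDFM={G} ∪ L={C} → {C,G} (+1)
site 3, node CDFLMY: CDFLM={C,G} ∩ Y={C} → {C} (+0)
site 4, node CD: C={A} ∪ D={T} → {A,T} (+1)
site 4, node FM: F={T} ∪ M={G} → {G,T} (+1)
site 4, node CDFM: CD={A,T} ∩ FM={G,T} → {T} (+0)
site 4, node CDFLM: CDFM={T} ∪ L={G} → {G,T} (+1)
site 4, node CDFLMY: CDFLM={G,T} ∪ Y={C} → {C,G,T} (+1)
site 5, node CD: C={A} ∪ D={G} → {A,G} (+1)
site 5, node FM: F={G} ∩ M={G} → {G} (+0)
site 5, node CDFM: CD={A,G} ∩ FM={G} → {G} (+0)
site 5, node CDFLM: CDFM={G} ∪ L={C} → {C,G} (+1)
site 5, node CDFLMY: CDFLM={C,G} ∪ Y={A} → {A,C,G} (+1)
site 6, node CD: C={C} ∩ D={C} → {C} (+0)
site 6, node FM: F={G} ∪ M={A} → {A,G} (+1)
site 6, node CDFM: CD={C} ∪ FM={A,G} → {A,C,G} (+1)
site 6, node CDFLM: CDFM={A,C,G} ∩ L={C} → {C} (+0)
site 6, node CDFLMY: CDFLM={C} ∪ Y={G} → {C,G} (+1)
site 7, node CD: C={T} ∪ D={C} → {C,T} (+1)
site 7, node FM: F={G} ∩ M={G} → {G} (+0)
site 7, node CDFM: CD={C,T} ∪ FM={G} → {C,G,T} (+1)
site 7, node CDFLM: CDFM={C,G,T} ∩ L={C} → {C} (+0)
site 7, node CDFLMY: CDFLM={C} ∪ Y={T} → {C,T} (+1)
per-site changes: [3, 4, 4, 3, 4, 3, 3, 3]; total = 27

4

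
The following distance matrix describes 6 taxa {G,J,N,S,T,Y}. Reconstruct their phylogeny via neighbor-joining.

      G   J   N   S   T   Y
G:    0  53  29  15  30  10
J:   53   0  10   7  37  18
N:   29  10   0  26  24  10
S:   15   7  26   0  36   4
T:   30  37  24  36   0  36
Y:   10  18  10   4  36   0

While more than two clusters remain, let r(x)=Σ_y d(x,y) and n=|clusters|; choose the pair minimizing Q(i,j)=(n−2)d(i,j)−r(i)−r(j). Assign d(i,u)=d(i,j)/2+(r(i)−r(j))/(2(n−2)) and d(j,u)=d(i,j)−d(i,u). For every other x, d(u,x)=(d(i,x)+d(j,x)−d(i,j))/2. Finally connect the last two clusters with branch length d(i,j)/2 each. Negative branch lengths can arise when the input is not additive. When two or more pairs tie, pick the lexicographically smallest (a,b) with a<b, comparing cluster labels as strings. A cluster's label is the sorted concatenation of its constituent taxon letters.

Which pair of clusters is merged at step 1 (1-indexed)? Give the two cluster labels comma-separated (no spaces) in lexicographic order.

J,S

1. join J+S (d=7, Q=-185) ⇒ JS; edges |J|=65/8, |S|=-9/8
  updated: d(G,JS)=61/2, d(JS,N)=29/2, d(JS,T)=33, d(JS,Y)=15/2
2. join G+Y (d=10, Q=-133) ⇒ GY; edges |G|=11, |Y|=-1
  updated: d(GY,JS)=14, d(GY,N)=29/2, d(GY,T)=28
3. join GY+JS (d=14, Q=-90) ⇒ GJSY; edges |GY|=23/4, |JS|=33/4
  updated: d(GJSY,N)=15/2, d(GJSY,T)=47/2
4. join GJSY+N (d=15/2, Q=-55) ⇒ GJNSY; edges |GJSY|=7/2, |N|=4
  updated: d(GJNSY,T)=20
5. join GJNSY+T (d=20) ⇒ GJNSTY; edges |GJNSY|=10, |T|=10
final tree: ((((G:11,Y:-1):23/4,(J:65/8,S:-9/8):33/4):7/2,N:4):10,T:10)
total length: 117/2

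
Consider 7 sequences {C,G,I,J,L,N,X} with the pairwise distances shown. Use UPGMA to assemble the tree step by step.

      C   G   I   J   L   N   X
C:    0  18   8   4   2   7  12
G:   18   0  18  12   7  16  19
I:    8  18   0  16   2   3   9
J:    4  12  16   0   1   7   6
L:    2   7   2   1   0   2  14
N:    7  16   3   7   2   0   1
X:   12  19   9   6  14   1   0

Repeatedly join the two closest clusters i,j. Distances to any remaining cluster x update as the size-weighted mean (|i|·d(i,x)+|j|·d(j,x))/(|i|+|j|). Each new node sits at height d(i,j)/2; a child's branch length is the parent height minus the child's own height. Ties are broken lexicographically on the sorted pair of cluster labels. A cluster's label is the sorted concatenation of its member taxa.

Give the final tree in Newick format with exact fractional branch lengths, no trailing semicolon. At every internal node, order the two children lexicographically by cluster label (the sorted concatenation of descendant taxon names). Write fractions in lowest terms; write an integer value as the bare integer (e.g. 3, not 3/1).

iteration 1: select J,L (d=1); attach at lengths (1/2, 1/2); label the merged cluster JL
  updated: d(C,JL)=3, d(G,JL)=19/2, d(I,JL)=9, d(JL,N)=9/2, d(JL,X)=10
iteration 2: select N,X (d=1); attach at lengths (1/2, 1/2); label the merged cluster NX
  updated: d(C,NX)=19/2, d(G,NX)=35/2, d(I,NX)=6, d(JL,NX)=29/4
iteration 3: select C,JL (d=3); attach at lengths (3/2, 1); label the merged cluster CJL
  updated: d(CJL,G)=37/3, d(CJL,I)=26/3, d(CJL,NX)=8
iteration 4: select I,NX (d=6); attach at lengths (3, 5/2); label the merged cluster INX
  updated: d(CJL,INX)=74/9, d(G,INX)=53/3
iteration 5: select CJL,INX (d=74/9); attach at lengths (47/18, 10/9); label the merged cluster CIJLNX
  updated: d(CIJLNX,G)=15
iteration 6: select CIJLNX,G (d=15); attach at lengths (61/18, 15/2); label the merged cluster CGIJLNX
final tree: (((C:3/2,(J:1/2,L:1/2):1):47/18,(I:3,(N:1/2,X:1/2):5/2):10/9):61/18,G:15/2)
total length: 443/18

(((C:3/2,(J:1/2,L:1/2):1):47/18,(I:3,(N:1/2,X:1/2):5/2):10/9):61/18,G:15/2)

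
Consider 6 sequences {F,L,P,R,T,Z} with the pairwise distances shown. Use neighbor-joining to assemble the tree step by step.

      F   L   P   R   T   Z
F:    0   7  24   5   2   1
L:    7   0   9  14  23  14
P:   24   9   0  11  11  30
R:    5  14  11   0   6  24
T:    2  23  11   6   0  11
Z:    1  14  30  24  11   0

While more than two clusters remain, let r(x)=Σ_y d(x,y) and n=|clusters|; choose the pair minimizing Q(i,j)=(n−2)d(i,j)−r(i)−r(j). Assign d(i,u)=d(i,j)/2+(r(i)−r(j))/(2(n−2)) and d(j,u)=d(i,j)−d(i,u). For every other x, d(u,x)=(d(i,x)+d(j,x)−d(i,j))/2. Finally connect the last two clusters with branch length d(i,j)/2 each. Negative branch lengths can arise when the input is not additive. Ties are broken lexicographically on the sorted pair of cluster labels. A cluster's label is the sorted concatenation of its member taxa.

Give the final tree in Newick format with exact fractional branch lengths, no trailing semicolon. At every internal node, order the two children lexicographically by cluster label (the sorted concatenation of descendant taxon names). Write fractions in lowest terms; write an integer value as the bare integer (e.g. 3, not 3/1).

step 1: merge (L,P) at d=9, Q=-116; branch lengths L→9/4, P→27/4; new cluster LP
  updated: d(F,LP)=11, d(LP,R)=8, d(LP,T)=25/2, d(LP,Z)=35/2
step 2: merge (F,Z) at d=1, Q=-139/2; branch lengths F→-21/4, Z→25/4; new cluster FZ
  updated: d(FZ,LP)=55/4, d(FZ,R)=14, d(FZ,T)=6
step 3: merge (FZ,T) at d=6, Q=-185/4; branch lengths FZ→85/16, T→11/16; new cluster FTZ
  updated: d(FTZ,LP)=81/8, d(FTZ,R)=7
step 4: merge (FTZ,LP) at d=81/8, Q=-201/8; branch lengths FTZ→73/16, LP→89/16; new cluster FLPTZ
  updated: d(FLPTZ,R)=39/16
step 5: merge (FLPTZ,R) at d=39/16; branch lengths FLPTZ→39/32, R→39/32; new cluster FLPRTZ
final tree: ((((F:-21/4,Z:25/4):85/16,T:11/16):73/16,(L:9/4,P:27/4):89/16):39/32,R:39/32)
total length: 457/16

((((F:-21/4,Z:25/4):85/16,T:11/16):73/16,(L:9/4,P:27/4):89/16):39/32,R:39/32)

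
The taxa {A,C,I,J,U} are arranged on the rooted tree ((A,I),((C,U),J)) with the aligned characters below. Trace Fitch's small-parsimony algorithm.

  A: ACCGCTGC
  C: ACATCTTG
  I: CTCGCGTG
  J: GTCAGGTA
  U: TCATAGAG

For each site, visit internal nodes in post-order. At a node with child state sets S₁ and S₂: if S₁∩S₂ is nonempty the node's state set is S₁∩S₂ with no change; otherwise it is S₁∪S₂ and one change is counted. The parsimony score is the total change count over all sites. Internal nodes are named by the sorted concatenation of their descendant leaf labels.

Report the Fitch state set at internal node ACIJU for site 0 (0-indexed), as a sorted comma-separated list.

A

[col 0] AI: children A:{A}, I:{C} ∪→ {A,C}; cost 1
[col 0] CU: children C:{A}, U:{T} ∪→ {A,T}; cost 1
[col 0] CJU: children CU:{A,T}, J:{G} ∪→ {A,G,T}; cost 1
[col 0] ACIJU: children AI:{A,C}, CJU:{A,G,T} ∩→ {A}; cost 0
[col 1] AI: children A:{C}, I:{T} ∪→ {C,T}; cost 1
[col 1] CU: children C:{C}, U:{C} ∩→ {C}; cost 0
[col 1] CJU: children CU:{C}, J:{T} ∪→ {C,T}; cost 1
[col 1] ACIJU: children AI:{C,T}, CJU:{C,T} ∩→ {C,T}; cost 0
[col 2] AI: children A:{C}, I:{C} ∩→ {C}; cost 0
[col 2] CU: children C:{A}, U:{A} ∩→ {A}; cost 0
[col 2] CJU: children CU:{A}, J:{C} ∪→ {A,C}; cost 1
[col 2] ACIJU: children AI:{C}, CJU:{A,C} ∩→ {C}; cost 0
[col 3] AI: children A:{G}, I:{G} ∩→ {G}; cost 0
[col 3] CU: children C:{T}, U:{T} ∩→ {T}; cost 0
[col 3] CJU: children CU:{T}, J:{A} ∪→ {A,T}; cost 1
[col 3] ACIJU: children AI:{G}, CJU:{A,T} ∪→ {A,G,T}; cost 1
[col 4] AI: children A:{C}, I:{C} ∩→ {C}; cost 0
[col 4] CU: children C:{C}, U:{A} ∪→ {A,C}; cost 1
[col 4] CJU: children CU:{A,C}, J:{G} ∪→ {A,C,G}; cost 1
[col 4] ACIJU: children AI:{C}, CJU:{A,C,G} ∩→ {C}; cost 0
[col 5] AI: children A:{T}, I:{G} ∪→ {G,T}; cost 1
[col 5] CU: children C:{T}, U:{G} ∪→ {G,T}; cost 1
[col 5] CJU: children CU:{G,T}, J:{G} ∩→ {G}; cost 0
[col 5] ACIJU: children AI:{G,T}, CJU:{G} ∩→ {G}; cost 0
[col 6] AI: children A:{G}, I:{T} ∪→ {G,T}; cost 1
[col 6] CU: children C:{T}, U:{A} ∪→ {A,T}; cost 1
[col 6] CJU: children CU:{A,T}, J:{T} ∩→ {T}; cost 0
[col 6] ACIJU: children AI:{G,T}, CJU:{T} ∩→ {T}; cost 0
[col 7] AI: children A:{C}, I:{G} ∪→ {C,G}; cost 1
[col 7] CU: children C:{G}, U:{G} ∩→ {G}; cost 0
[col 7] CJU: children CU:{G}, J:{A} ∪→ {A,G}; cost 1
[col 7] ACIJU: children AI:{C,G}, CJU:{A,G} ∩→ {G}; cost 0
per-site changes: [3, 2, 1, 2, 2, 2, 2, 2]; total = 16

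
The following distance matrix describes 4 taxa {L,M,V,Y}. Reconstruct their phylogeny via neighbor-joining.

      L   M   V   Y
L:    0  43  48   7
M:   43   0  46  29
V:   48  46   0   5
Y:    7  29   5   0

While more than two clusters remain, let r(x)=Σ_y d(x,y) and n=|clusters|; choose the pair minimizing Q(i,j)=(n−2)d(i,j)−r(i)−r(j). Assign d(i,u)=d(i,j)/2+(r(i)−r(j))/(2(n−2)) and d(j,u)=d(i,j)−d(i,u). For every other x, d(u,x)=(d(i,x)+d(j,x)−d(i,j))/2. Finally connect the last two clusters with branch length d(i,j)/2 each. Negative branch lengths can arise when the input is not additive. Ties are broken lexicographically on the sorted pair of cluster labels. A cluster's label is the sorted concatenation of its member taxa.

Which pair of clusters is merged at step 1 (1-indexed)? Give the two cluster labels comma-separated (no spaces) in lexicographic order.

L,M

1. join L+M (d=43, Q=-130) ⇒ LM; edges |L|=33/2, |M|=53/2
  updated: d(LM,V)=51/2, d(LM,Y)=-7/2
2. join LM+V (d=51/2, Q=-27) ⇒ LMV; edges |LM|=17/2, |V|=17
  updated: d(LMV,Y)=-12
3. join LMV+Y (d=-12) ⇒ LMVY; edges |LMV|=-6, |Y|=-6
final tree: (((L:33/2,M:53/2):17/2,V:17):-6,Y:-6)
total length: 113/2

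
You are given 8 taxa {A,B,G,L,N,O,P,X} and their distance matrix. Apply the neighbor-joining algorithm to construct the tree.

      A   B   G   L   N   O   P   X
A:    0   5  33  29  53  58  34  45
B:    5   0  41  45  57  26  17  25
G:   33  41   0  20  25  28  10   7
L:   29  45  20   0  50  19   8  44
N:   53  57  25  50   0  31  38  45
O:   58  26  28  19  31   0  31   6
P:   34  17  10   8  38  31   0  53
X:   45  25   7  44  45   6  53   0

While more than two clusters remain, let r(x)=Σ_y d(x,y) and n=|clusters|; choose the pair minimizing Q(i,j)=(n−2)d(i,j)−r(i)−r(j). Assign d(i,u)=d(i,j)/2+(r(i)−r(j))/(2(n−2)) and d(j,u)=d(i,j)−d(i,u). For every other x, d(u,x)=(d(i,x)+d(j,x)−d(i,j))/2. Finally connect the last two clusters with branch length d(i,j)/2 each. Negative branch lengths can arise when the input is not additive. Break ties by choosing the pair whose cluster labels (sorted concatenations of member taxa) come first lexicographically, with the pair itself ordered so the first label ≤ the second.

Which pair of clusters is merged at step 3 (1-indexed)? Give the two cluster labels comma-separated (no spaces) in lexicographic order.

1. join A+B (d=5, Q=-443) ⇒ AB; edges |A|=71/12, |B|=-11/12
  updated: d(AB,G)=69/2, d(AB,L)=69/2, d(AB,N)=105/2, d(AB,O)=79/2, d(AB,P)=23, d(AB,X)=65/2
2. join O+X (d=6, Q=-312) ⇒ OX; edges |O|=-3/10, |X|=63/10
  updated: d(AB,OX)=33, d(G,OX)=29/2, d(L,OX)=57/2, d(N,OX)=35, d(OX,P)=39
3. join L+P (d=8, Q=-227) ⇒ LP; edges |L|=55/8, |P|=9/8
  updated: d(AB,LP)=99/4, d(G,LP)=11, d(LP,N)=40, d(LP,OX)=119/4
4. join AB+LP (d=99/4, Q=-176) ⇒ ABLP; edges |AB|=227/12, |LP|=35/6
  updated: d(ABLP,G)=83/8, d(ABLP,N)=271/8, d(ABLP,OX)=19
5. join ABLP+OX (d=19, Q=-375/4) ⇒ ABLOPX; edges |ABLP|=131/16, |OX|=173/16
  updated: d(ABLOPX,G)=47/16, d(ABLOPX,N)=399/16
6. join ABLOPX+G (d=47/16, Q=-423/8) ⇒ ABGLOPX; edges |ABLOPX|=23/16, |G|=3/2
  updated: d(ABGLOPX,N)=47/2
7. join ABGLOPX+N (d=47/2) ⇒ ABGLNOPX; edges |ABGLOPX|=47/4, |N|=47/4
final tree: (((((A:71/12,B:-11/12):227/12,(L:55/8,P:9/8):35/6):131/16,(O:-3/10,X:63/10):173/16):23/16,G:3/2):47/4,N:47/4)
total length: 1427/16

L,P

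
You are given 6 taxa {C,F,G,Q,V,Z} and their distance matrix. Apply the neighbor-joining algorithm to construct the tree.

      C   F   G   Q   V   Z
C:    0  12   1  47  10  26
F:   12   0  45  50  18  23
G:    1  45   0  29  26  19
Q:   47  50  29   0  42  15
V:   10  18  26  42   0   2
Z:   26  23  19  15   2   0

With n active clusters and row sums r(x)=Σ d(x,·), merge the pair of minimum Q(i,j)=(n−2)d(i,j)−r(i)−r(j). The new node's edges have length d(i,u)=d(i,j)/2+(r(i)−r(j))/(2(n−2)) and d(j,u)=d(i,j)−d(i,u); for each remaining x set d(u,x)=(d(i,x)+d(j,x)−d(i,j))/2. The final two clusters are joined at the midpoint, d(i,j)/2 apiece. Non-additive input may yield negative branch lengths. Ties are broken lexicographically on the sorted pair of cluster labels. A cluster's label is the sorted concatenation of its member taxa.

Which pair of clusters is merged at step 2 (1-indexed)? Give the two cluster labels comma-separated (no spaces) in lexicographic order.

iteration 1: select C,G (d=1, Q=-212); attach at lengths (-5/2, 7/2); label the merged cluster CG
  updated: d(CG,F)=28, d(CG,Q)=75/2, d(CG,V)=35/2, d(CG,Z)=22
iteration 2: select Q,Z (d=15, Q=-323/2); attach at lengths (85/4, -25/4); label the merged cluster QZ
  updated: d(CG,QZ)=89/4, d(F,QZ)=29, d(QZ,V)=29/2
iteration 3: select CG,QZ (d=89/4, Q=-89); attach at lengths (93/8, 85/8); label the merged cluster CGQZ
  updated: d(CGQZ,F)=139/8, d(CGQZ,V)=39/8
iteration 4: select CGQZ,F (d=139/8, Q=-161/4); attach at lengths (17/8, 61/4); label the merged cluster CFGQZ
  updated: d(CFGQZ,V)=11/4
iteration 5: select CFGQZ,V (d=11/4); attach at lengths (11/8, 11/8); label the merged cluster CFGQVZ
final tree: ((((C:-5/2,G:7/2):93/8,(Q:85/4,Z:-25/4):85/8):17/8,F:61/4):11/8,V:11/8)
total length: 467/8

Q,Z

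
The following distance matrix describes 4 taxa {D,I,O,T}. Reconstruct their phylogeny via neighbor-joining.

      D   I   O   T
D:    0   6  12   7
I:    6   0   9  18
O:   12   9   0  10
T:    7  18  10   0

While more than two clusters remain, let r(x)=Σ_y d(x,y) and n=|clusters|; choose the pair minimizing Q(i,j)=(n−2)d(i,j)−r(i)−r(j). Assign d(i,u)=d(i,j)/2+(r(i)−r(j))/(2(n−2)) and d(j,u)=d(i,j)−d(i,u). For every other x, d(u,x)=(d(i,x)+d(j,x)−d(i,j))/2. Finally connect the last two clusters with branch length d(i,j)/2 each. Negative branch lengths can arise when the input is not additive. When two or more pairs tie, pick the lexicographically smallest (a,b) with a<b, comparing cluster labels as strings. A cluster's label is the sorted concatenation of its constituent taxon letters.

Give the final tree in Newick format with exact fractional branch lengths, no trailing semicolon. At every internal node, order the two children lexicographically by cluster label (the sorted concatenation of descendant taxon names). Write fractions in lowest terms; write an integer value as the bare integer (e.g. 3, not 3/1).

iteration 1: select D,I (d=6, Q=-46); attach at lengths (1, 5); label the merged cluster DI
  updated: d(DI,O)=15/2, d(DI,T)=19/2
iteration 2: select DI,O (d=15/2, Q=-27); attach at lengths (7/2, 4); label the merged cluster DIO
  updated: d(DIO,T)=6
iteration 3: select DIO,T (d=6); attach at lengths (3, 3); label the merged cluster DIOT
final tree: (((D:1,I:5):7/2,O:4):3,T:3)
total length: 39/2

(((D:1,I:5):7/2,O:4):3,T:3)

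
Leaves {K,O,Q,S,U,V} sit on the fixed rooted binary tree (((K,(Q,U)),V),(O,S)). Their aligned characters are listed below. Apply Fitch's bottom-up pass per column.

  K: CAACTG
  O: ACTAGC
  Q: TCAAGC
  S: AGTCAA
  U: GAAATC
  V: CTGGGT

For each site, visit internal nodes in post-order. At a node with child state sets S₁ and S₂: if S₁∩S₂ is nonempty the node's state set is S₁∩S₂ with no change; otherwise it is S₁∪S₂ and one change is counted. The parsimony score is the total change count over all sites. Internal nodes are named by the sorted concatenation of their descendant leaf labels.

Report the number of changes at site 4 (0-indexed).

3

[col 0] QU: children Q:{T}, U:{G} ∪→ {G,T}; cost 1
[col 0] KQU: children K:{C}, QU:{G,T} ∪→ {C,G,T}; cost 1
[col 0] KQUV: children KQU:{C,G,T}, V:{C} ∩→ {C}; cost 0
[col 0] OS: children O:{A}, S:{A} ∩→ {A}; cost 0
[col 0] KOQSUV: children KQUV:{C}, OS:{A} ∪→ {A,C}; cost 1
[col 1] QU: children Q:{C}, U:{A} ∪→ {A,C}; cost 1
[col 1] KQU: children K:{A}, QU:{A,C} ∩→ {A}; cost 0
[col 1] KQUV: children KQU:{A}, V:{T} ∪→ {A,T}; cost 1
[col 1] OS: children O:{C}, S:{G} ∪→ {C,G}; cost 1
[col 1] KOQSUV: children KQUV:{A,T}, OS:{C,G} ∪→ {A,C,G,T}; cost 1
[col 2] QU: children Q:{A}, U:{A} ∩→ {A}; cost 0
[col 2] KQU: children K:{A}, QU:{A} ∩→ {A}; cost 0
[col 2] KQUV: children KQU:{A}, V:{G} ∪→ {A,G}; cost 1
[col 2] OS: children O:{T}, S:{T} ∩→ {T}; cost 0
[col 2] KOQSUV: children KQUV:{A,G}, OS:{T} ∪→ {A,G,T}; cost 1
[col 3] QU: children Q:{A}, U:{A} ∩→ {A}; cost 0
[col 3] KQU: children K:{C}, QU:{A} ∪→ {A,C}; cost 1
[col 3] KQUV: children KQU:{A,C}, V:{G} ∪→ {A,C,G}; cost 1
[col 3] OS: children O:{A}, S:{C} ∪→ {A,C}; cost 1
[col 3] KOQSUV: children KQUV:{A,C,G}, OS:{A,C} ∩→ {A,C}; cost 0
[col 4] QU: children Q:{G}, U:{T} ∪→ {G,T}; cost 1
[col 4] KQU: children K:{T}, QU:{G,T} ∩→ {T}; cost 0
[col 4] KQUV: children KQU:{T}, V:{G} ∪→ {G,T}; cost 1
[col 4] OS: children O:{G}, S:{A} ∪→ {A,G}; cost 1
[col 4] KOQSUV: children KQUV:{G,T}, OS:{A,G} ∩→ {G}; cost 0
[col 5] QU: children Q:{C}, U:{C} ∩→ {C}; cost 0
[col 5] KQU: children K:{G}, QU:{C} ∪→ {C,G}; cost 1
[col 5] KQUV: children KQU:{C,G}, V:{T} ∪→ {C,G,T}; cost 1
[col 5] OS: children O:{C}, S:{A} ∪→ {A,C}; cost 1
[col 5] KOQSUV: children KQUV:{C,G,T}, OS:{A,C} ∩→ {C}; cost 0
per-site changes: [3, 4, 2, 3, 3, 3]; total = 18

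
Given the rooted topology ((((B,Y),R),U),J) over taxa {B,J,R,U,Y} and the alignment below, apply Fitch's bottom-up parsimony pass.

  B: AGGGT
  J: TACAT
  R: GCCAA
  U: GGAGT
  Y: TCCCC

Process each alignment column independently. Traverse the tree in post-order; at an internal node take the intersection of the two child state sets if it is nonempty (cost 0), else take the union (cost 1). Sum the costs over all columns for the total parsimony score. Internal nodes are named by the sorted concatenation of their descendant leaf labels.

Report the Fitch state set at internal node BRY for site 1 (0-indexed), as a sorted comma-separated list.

C

site 0, node BY: B={A} ∪ Y={T} → {A,T} (+1)
site 0, node BRY: BY={A,T} ∪ R={G} → {A,G,T} (+1)
site 0, node BRUY: BRY={A,G,T} ∩ U={G} → {G} (+0)
site 0, node BJRUY: BRUY={G} ∪ J={T} → {G,T} (+1)
site 1, node BY: B={G} ∪ Y={C} → {C,G} (+1)
site 1, node BRY: BY={C,G} ∩ R={C} → {C} (+0)
site 1, node BRUY: BRY={C} ∪ U={G} → {C,G} (+1)
site 1, node BJRUY: BRUY={C,G} ∪ J={A} → {A,C,G} (+1)
site 2, node BY: B={G} ∪ Y={C} → {C,G} (+1)
site 2, node BRY: BY={C,G} ∩ R={C} → {C} (+0)
site 2, node BRUY: BRY={C} ∪ U={A} → {A,C} (+1)
site 2, node BJRUY: BRUY={A,C} ∩ J={C} → {C} (+0)
site 3, node BY: B={G} ∪ Y={C} → {C,G} (+1)
site 3, node BRY: BY={C,G} ∪ R={A} → {A,C,G} (+1)
site 3, node BRUY: BRY={A,C,G} ∩ U={G} → {G} (+0)
site 3, node BJRUY: BRUY={G} ∪ J={A} → {A,G} (+1)
site 4, node BY: B={T} ∪ Y={C} → {C,T} (+1)
site 4, node BRY: BY={C,T} ∪ R={A} → {A,C,T} (+1)
site 4, node BRUY: BRY={A,C,T} ∩ U={T} → {T} (+0)
site 4, node BJRUY: BRUY={T} ∩ J={T} → {T} (+0)
per-site changes: [3, 3, 2, 3, 2]; total = 13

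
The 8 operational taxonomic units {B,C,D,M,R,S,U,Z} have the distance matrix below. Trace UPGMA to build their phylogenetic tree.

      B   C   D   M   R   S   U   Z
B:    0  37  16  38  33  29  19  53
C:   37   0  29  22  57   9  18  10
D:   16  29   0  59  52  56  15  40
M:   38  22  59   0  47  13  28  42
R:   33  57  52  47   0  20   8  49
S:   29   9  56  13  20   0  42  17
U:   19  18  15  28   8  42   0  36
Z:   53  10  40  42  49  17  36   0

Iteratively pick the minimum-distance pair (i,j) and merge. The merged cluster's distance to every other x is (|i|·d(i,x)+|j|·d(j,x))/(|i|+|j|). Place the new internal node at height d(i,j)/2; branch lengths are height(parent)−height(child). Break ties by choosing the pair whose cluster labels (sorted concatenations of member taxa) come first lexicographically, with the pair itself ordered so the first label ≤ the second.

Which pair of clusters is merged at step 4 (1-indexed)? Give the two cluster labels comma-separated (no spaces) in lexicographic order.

B,D

iteration 1: select R,U (d=8); attach at lengths (4, 4); label the merged cluster RU
  updated: d(B,RU)=26, d(C,RU)=75/2, d(D,RU)=67/2, d(M,RU)=75/2, d(RU,S)=31, d(RU,Z)=85/2
iteration 2: select C,S (d=9); attach at lengths (9/2, 9/2); label the merged cluster CS
  updated: d(B,CS)=33, d(CS,D)=85/2, d(CS,M)=35/2, d(CS,RU)=137/4, d(CS,Z)=27/2
iteration 3: select CS,Z (d=27/2); attach at lengths (9/4, 27/4); label the merged cluster CSZ
  updated: d(B,CSZ)=119/3, d(CSZ,D)=125/3, d(CSZ,M)=77/3, d(CSZ,RU)=37
iteration 4: select B,D (d=16); attach at lengths (8, 8); label the merged cluster BD
  updated: d(BD,CSZ)=122/3, d(BD,M)=97/2, d(BD,RU)=119/4
iteration 5: select CSZ,M (d=77/3); attach at lengths (73/12, 77/6); label the merged cluster CMSZ
  updated: d(BD,CMSZ)=341/8, d(CMSZ,RU)=297/8
iteration 6: select BD,RU (d=119/4); attach at lengths (55/8, 87/8); label the merged cluster BDRU
  updated: d(BDRU,CMSZ)=319/8
iteration 7: select BDRU,CMSZ (d=319/8); attach at lengths (81/16, 341/48); label the merged cluster BCDMRSUZ
final tree: (((B:8,D:8):55/8,(R:4,U:4):87/8):81/16,(((C:9/2,S:9/2):9/4,Z:27/4):73/12,M:77/6):341/48)
total length: 545/6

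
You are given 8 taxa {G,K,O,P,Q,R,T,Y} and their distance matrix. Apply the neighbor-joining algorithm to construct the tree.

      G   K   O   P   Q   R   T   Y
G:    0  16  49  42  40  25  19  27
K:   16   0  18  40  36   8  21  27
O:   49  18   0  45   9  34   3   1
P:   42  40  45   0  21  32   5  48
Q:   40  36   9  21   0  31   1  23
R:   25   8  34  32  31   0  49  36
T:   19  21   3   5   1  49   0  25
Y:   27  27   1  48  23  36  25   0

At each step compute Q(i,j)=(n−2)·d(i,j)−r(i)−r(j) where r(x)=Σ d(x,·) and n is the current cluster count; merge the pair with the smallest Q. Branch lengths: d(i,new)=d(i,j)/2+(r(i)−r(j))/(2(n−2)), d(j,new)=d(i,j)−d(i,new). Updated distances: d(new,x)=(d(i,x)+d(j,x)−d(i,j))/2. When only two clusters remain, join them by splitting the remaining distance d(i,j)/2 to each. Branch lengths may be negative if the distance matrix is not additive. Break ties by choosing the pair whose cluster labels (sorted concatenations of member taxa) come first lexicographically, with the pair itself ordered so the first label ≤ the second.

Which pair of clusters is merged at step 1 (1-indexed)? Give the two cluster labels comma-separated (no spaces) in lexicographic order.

1. join O+Y (d=1, Q=-340) ⇒ OY; edges |O|=-11/6, |Y|=17/6
  updated: d(G,OY)=75/2, d(K,OY)=22, d(OY,P)=46, d(OY,Q)=31/2, d(OY,R)=69/2, d(OY,T)=27/2
2. join K+R (d=8, Q=-565/2) ⇒ KR; edges |K|=7/20, |R|=153/20
  updated: d(G,KR)=33/2, d(KR,OY)=97/4, d(KR,P)=32, d(KR,Q)=59/2, d(KR,T)=31
3. join G+KR (d=33/2, Q=-889/4) ⇒ GKR; edges |G|=351/32, |KR|=177/32
  updated: d(GKR,OY)=181/8, d(GKR,P)=115/4, d(GKR,Q)=53/2, d(GKR,T)=67/4
4. join GKR+OY (d=181/8, Q=-995/8) ⇒ GKORY; edges |GKR|=173/16, |OY|=189/16
  updated: d(GKORY,P)=417/16, d(GKORY,Q)=155/16, d(GKORY,T)=61/16
5. join GKORY+Q (d=155/16, Q=-415/8) ⇒ GKOQRY; edges |GKORY|=109/16, |Q|=23/8
  updated: d(GKOQRY,P)=299/16, d(GKOQRY,T)=-39/16
6. join GKOQRY+P (d=299/16, Q=-85/4) ⇒ GKOPQRY; edges |GKOQRY|=45/8, |P|=209/16
  updated: d(GKOPQRY,T)=-129/16
7. join GKOPQRY+T (d=-129/16) ⇒ GKOPQRTY; edges |GKOPQRY|=-129/32, |T|=-129/32
final tree: (((((G:351/32,(K:7/20,R:153/20):177/32):173/16,(O:-11/6,Y:17/6):189/16):109/16,Q:23/8):45/8,P:209/16):-129/32,T:-129/32)
total length: 1095/16

O,Y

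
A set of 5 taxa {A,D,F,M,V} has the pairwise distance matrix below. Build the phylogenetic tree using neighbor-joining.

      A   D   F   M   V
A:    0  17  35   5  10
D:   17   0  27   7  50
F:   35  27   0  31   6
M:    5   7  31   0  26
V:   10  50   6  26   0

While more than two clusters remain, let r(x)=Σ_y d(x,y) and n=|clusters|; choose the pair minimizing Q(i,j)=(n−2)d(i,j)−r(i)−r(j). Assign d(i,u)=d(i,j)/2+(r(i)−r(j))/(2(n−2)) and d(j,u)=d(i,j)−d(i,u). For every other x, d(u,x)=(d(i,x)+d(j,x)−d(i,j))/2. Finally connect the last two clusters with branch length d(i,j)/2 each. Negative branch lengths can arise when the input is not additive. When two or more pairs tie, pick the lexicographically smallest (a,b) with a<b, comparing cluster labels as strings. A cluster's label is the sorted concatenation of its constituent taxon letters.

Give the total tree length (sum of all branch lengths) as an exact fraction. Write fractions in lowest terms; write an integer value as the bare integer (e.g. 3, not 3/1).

40

step 1: merge (F,V) at d=6, Q=-173; branch lengths F→25/6, V→11/6; new cluster FV
  updated: d(A,FV)=39/2, d(D,FV)=71/2, d(FV,M)=51/2
step 2: merge (A,FV) at d=39/2, Q=-83; branch lengths A→0, FV→39/2; new cluster AFV
  updated: d(AFV,D)=33/2, d(AFV,M)=11/2
step 3: merge (AFV,D) at d=33/2, Q=-29; branch lengths AFV→15/2, D→9; new cluster ADFV
  updated: d(ADFV,M)=-2
step 4: merge (ADFV,M) at d=-2; branch lengths ADFV→-1, M→-1; new cluster ADFMV
final tree: (((A:0,(F:25/6,V:11/6):39/2):15/2,D:9):-1,M:-1)
total length: 40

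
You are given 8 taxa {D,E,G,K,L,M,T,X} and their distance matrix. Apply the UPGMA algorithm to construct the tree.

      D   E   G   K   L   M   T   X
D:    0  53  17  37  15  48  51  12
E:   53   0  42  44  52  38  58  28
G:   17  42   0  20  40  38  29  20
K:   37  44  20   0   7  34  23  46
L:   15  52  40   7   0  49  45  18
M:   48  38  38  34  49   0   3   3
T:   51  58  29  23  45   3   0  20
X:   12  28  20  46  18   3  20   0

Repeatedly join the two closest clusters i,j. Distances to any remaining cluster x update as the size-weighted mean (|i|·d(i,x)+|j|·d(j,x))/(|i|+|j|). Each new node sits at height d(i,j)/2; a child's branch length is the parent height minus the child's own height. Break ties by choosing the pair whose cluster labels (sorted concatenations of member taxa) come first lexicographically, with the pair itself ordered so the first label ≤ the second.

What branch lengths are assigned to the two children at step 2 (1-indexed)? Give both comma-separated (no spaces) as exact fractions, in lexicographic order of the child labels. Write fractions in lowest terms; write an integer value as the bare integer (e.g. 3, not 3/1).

7/2,7/2

step 1: merge (M,T) at d=3; branch lengths M→3/2, T→3/2; new cluster MT
  updated: d(D,MT)=99/2, d(E,MT)=48, d(G,MT)=67/2, d(K,MT)=57/2, d(L,MT)=47, d(MT,X)=23/2
step 2: merge (K,L) at d=7; branch lengths K→7/2, L→7/2; new cluster KL
  updated: d(D,KL)=26, d(E,KL)=48, d(G,KL)=30, d(KL,MT)=151/4, d(KL,X)=32
step 3: merge (MT,X) at d=23/2; branch lengths MT→17/4, X→23/4; new cluster MTX
  updated: d(D,MTX)=37, d(E,MTX)=124/3, d(G,MTX)=29, d(KL,MTX)=215/6
step 4: merge (D,G) at d=17; branch lengths D→17/2, G→17/2; new cluster DG
  updated: d(DG,E)=95/2, d(DG,KL)=28, d(DG,MTX)=33
step 5: merge (DG,KL) at d=28; branch lengths DG→11/2, KL→21/2; new cluster DGKL
  updated: d(DGKL,E)=191/4, d(DGKL,MTX)=413/12
step 6: merge (DGKL,MTX) at d=413/12; branch lengths DGKL→77/24, MTX→275/24; new cluster DGKLMTX
  updated: d(DGKLMTX,E)=45
step 7: merge (DGKLMTX,E) at d=45; branch lengths DGKLMTX→127/24, E→45/2; new cluster DEGKLMTX
final tree: ((((D:17/2,G:17/2):11/2,(K:7/2,L:7/2):21/2):77/24,((M:3/2,T:3/2):17/4,X:23/4):275/24):127/24,E:45/2)
total length: 2291/24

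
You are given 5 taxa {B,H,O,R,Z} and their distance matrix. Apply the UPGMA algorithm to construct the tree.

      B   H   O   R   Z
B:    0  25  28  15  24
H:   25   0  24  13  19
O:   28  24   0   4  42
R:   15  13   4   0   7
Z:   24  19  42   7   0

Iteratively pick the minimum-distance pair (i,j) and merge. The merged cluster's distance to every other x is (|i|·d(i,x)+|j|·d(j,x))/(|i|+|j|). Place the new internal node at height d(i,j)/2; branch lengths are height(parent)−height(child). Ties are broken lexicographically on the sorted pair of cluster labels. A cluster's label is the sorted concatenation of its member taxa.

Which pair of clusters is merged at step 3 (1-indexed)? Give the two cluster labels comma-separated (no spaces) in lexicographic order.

iteration 1: select O,R (d=4); attach at lengths (2, 2); label the merged cluster OR
  updated: d(B,OR)=43/2, d(H,OR)=37/2, d(OR,Z)=49/2
iteration 2: select H,OR (d=37/2); attach at lengths (37/4, 29/4); label the merged cluster HOR
  updated: d(B,HOR)=68/3, d(HOR,Z)=68/3
iteration 3: select B,HOR (d=68/3); attach at lengths (34/3, 25/12); label the merged cluster BHOR
  updated: d(BHOR,Z)=23
iteration 4: select BHOR,Z (d=23); attach at lengths (1/6, 23/2); label the merged cluster BHORZ
final tree: ((B:34/3,(H:37/4,(O:2,R:2):29/4):25/12):1/6,Z:23/2)
total length: 547/12

B,HOR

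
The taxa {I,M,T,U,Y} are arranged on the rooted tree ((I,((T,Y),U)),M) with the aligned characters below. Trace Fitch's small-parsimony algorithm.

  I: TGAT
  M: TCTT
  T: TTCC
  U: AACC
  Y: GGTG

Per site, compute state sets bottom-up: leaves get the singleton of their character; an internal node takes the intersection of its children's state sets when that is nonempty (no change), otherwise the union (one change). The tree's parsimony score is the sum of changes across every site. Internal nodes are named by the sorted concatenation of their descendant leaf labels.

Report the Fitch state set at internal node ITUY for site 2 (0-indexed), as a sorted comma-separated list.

A,C

site 0, node TY: T={T} ∪ Y={G} → {G,T} (+1)
site 0, node TUY: TY={G,T} ∪ U={A} → {A,G,T} (+1)
site 0, node ITUY: I={T} ∩ TUY={A,G,T} → {T} (+0)
site 0, node IMTUY: ITUY={T} ∩ M={T} → {T} (+0)
site 1, node TY: T={T} ∪ Y={G} → {G,T} (+1)
site 1, node TUY: TY={G,T} ∪ U={A} → {A,G,T} (+1)
site 1, node ITUY: I={G} ∩ TUY={A,G,T} → {G} (+0)
site 1, node IMTUY: ITUY={G} ∪ M={C} → {C,G} (+1)
site 2, node TY: T={C} ∪ Y={T} → {C,T} (+1)
site 2, node TUY: TY={C,T} ∩ U={C} → {C} (+0)
site 2, node ITUY: I={A} ∪ TUY={C} → {A,C} (+1)
site 2, node IMTUY: ITUY={A,C} ∪ M={T} → {A,C,T} (+1)
site 3, node TY: T={C} ∪ Y={G} → {C,G} (+1)
site 3, node TUY: TY={C,G} ∩ U={C} → {C} (+0)
site 3, node ITUY: I={T} ∪ TUY={C} → {C,T} (+1)
site 3, node IMTUY: ITUY={C,T} ∩ M={T} → {T} (+0)
per-site changes: [2, 3, 3, 2]; total = 10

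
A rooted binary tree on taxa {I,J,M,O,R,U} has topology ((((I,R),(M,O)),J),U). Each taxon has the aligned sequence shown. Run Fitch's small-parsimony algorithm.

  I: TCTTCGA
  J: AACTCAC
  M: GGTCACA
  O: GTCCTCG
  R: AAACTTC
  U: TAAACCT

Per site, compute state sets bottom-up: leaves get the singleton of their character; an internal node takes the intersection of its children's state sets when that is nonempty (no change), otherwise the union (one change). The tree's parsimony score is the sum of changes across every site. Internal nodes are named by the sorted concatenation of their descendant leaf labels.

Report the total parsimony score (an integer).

23

IR@0: {T} ∪ {A} = {A,T} (union, +1)
MO@0: {G} ∩ {G} = {G} (intersection, +0)
IMOR@0: {A,T} ∪ {G} = {A,G,T} (union, +1)
IJMOR@0: {A,G,T} ∩ {A} = {A} (intersection, +0)
IJMORU@0: {A} ∪ {T} = {A,T} (union, +1)
IR@1: {C} ∪ {A} = {A,C} (union, +1)
MO@1: {G} ∪ {T} = {G,T} (union, +1)
IMOR@1: {A,C} ∪ {G,T} = {A,C,G,T} (union, +1)
IJMOR@1: {A,C,G,T} ∩ {A} = {A} (intersection, +0)
IJMORU@1: {A} ∩ {A} = {A} (intersection, +0)
IR@2: {T} ∪ {A} = {A,T} (union, +1)
MO@2: {T} ∪ {C} = {C,T} (union, +1)
IMOR@2: {A,T} ∩ {C,T} = {T} (intersection, +0)
IJMOR@2: {T} ∪ {C} = {C,T} (union, +1)
IJMORU@2: {C,T} ∪ {A} = {A,C,T} (union, +1)
IR@3: {T} ∪ {C} = {C,T} (union, +1)
MO@3: {C} ∩ {C} = {C} (intersection, +0)
IMOR@3: {C,T} ∩ {C} = {C} (intersection, +0)
IJMOR@3: {C} ∪ {T} = {C,T} (union, +1)
IJMORU@3: {C,T} ∪ {A} = {A,C,T} (union, +1)
IR@4: {C} ∪ {T} = {C,T} (union, +1)
MO@4: {A} ∪ {T} = {A,T} (union, +1)
IMOR@4: {C,T} ∩ {A,T} = {T} (intersection, +0)
IJMOR@4: {T} ∪ {C} = {C,T} (union, +1)
IJMORU@4: {C,T} ∩ {C} = {C} (intersection, +0)
IR@5: {G} ∪ {T} = {G,T} (union, +1)
MO@5: {C} ∩ {C} = {C} (intersection, +0)
IMOR@5: {G,T} ∪ {C} = {C,G,T} (union, +1)
IJMOR@5: {C,G,T} ∪ {A} = {A,C,G,T} (union, +1)
IJMORU@5: {A,C,G,T} ∩ {C} = {C} (intersection, +0)
IR@6: {A} ∪ {C} = {A,C} (union, +1)
MO@6: {A} ∪ {G} = {A,G} (union, +1)
IMOR@6: {A,C} ∩ {A,G} = {A} (intersection, +0)
IJMOR@6: {A} ∪ {C} = {A,C} (union, +1)
IJMORU@6: {A,C} ∪ {T} = {A,C,T} (union, +1)
per-site changes: [3, 3, 4, 3, 3, 3, 4]; total = 23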